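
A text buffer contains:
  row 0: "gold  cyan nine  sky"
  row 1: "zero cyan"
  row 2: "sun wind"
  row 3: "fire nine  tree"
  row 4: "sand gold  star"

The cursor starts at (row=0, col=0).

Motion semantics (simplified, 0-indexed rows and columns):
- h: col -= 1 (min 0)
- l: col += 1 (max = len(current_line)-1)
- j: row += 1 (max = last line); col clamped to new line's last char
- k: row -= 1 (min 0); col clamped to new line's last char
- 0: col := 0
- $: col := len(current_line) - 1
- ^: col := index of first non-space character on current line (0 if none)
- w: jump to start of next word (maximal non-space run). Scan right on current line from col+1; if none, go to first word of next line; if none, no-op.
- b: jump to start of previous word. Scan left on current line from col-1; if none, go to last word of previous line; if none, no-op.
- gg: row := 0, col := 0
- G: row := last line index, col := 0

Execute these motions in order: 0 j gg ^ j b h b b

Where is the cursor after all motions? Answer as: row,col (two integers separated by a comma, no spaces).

Answer: 0,6

Derivation:
After 1 (0): row=0 col=0 char='g'
After 2 (j): row=1 col=0 char='z'
After 3 (gg): row=0 col=0 char='g'
After 4 (^): row=0 col=0 char='g'
After 5 (j): row=1 col=0 char='z'
After 6 (b): row=0 col=17 char='s'
After 7 (h): row=0 col=16 char='_'
After 8 (b): row=0 col=11 char='n'
After 9 (b): row=0 col=6 char='c'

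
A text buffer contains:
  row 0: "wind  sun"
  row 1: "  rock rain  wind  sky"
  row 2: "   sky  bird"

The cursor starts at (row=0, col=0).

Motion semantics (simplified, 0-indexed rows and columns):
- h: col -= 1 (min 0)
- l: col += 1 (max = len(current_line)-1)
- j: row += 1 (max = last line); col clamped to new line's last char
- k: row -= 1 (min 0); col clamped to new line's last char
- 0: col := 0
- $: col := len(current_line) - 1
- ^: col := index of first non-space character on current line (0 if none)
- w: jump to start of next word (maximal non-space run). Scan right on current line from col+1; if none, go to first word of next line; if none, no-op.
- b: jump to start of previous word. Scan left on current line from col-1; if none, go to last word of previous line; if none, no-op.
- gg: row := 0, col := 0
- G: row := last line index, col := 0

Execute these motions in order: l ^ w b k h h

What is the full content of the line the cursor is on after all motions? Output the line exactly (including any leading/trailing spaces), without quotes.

Answer: wind  sun

Derivation:
After 1 (l): row=0 col=1 char='i'
After 2 (^): row=0 col=0 char='w'
After 3 (w): row=0 col=6 char='s'
After 4 (b): row=0 col=0 char='w'
After 5 (k): row=0 col=0 char='w'
After 6 (h): row=0 col=0 char='w'
After 7 (h): row=0 col=0 char='w'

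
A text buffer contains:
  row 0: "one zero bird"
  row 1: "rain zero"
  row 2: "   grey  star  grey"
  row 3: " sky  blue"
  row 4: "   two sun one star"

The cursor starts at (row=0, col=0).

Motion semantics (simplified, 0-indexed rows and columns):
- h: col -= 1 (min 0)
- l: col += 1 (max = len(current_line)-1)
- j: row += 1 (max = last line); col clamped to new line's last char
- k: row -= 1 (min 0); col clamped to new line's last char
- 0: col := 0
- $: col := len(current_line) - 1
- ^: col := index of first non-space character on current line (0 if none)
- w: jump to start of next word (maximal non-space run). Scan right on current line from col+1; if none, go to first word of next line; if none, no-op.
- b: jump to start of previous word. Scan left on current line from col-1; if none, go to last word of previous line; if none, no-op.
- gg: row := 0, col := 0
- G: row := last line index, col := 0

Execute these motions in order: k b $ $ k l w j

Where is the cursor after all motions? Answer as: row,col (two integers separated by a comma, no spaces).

After 1 (k): row=0 col=0 char='o'
After 2 (b): row=0 col=0 char='o'
After 3 ($): row=0 col=12 char='d'
After 4 ($): row=0 col=12 char='d'
After 5 (k): row=0 col=12 char='d'
After 6 (l): row=0 col=12 char='d'
After 7 (w): row=1 col=0 char='r'
After 8 (j): row=2 col=0 char='_'

Answer: 2,0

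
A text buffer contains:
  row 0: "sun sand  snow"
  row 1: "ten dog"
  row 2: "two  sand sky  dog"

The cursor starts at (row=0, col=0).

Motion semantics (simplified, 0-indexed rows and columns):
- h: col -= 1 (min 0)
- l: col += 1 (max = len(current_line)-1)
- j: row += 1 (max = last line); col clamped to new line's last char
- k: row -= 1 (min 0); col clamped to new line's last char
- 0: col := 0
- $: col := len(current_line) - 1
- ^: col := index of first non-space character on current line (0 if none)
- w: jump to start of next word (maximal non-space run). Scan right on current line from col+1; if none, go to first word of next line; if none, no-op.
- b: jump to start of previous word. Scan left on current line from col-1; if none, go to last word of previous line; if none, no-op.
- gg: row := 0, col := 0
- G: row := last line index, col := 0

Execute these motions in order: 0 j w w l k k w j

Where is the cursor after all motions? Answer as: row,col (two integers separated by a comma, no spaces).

After 1 (0): row=0 col=0 char='s'
After 2 (j): row=1 col=0 char='t'
After 3 (w): row=1 col=4 char='d'
After 4 (w): row=2 col=0 char='t'
After 5 (l): row=2 col=1 char='w'
After 6 (k): row=1 col=1 char='e'
After 7 (k): row=0 col=1 char='u'
After 8 (w): row=0 col=4 char='s'
After 9 (j): row=1 col=4 char='d'

Answer: 1,4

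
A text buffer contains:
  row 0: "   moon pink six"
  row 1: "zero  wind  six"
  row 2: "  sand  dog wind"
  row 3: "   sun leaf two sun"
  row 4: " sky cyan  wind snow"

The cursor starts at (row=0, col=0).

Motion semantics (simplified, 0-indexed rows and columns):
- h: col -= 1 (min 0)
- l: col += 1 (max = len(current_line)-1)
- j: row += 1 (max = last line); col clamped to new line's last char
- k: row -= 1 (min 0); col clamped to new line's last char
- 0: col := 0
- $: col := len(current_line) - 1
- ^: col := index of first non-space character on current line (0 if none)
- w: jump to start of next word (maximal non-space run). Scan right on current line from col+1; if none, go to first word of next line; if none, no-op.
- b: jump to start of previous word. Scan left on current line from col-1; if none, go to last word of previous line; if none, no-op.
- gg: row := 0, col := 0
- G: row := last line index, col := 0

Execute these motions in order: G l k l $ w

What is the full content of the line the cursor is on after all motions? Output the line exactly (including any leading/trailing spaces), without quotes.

Answer:  sky cyan  wind snow

Derivation:
After 1 (G): row=4 col=0 char='_'
After 2 (l): row=4 col=1 char='s'
After 3 (k): row=3 col=1 char='_'
After 4 (l): row=3 col=2 char='_'
After 5 ($): row=3 col=18 char='n'
After 6 (w): row=4 col=1 char='s'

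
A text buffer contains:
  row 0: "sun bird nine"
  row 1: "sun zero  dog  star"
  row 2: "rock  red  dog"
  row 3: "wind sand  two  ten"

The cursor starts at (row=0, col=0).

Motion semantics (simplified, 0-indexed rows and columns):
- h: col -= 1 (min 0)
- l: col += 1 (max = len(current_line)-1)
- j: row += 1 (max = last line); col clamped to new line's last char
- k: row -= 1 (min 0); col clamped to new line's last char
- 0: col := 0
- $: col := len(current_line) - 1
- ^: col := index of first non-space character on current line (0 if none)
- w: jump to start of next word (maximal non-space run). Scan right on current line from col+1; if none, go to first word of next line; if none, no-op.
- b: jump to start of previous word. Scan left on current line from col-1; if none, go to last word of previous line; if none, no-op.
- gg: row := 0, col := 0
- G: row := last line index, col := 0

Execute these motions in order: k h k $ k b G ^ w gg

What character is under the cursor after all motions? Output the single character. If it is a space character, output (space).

After 1 (k): row=0 col=0 char='s'
After 2 (h): row=0 col=0 char='s'
After 3 (k): row=0 col=0 char='s'
After 4 ($): row=0 col=12 char='e'
After 5 (k): row=0 col=12 char='e'
After 6 (b): row=0 col=9 char='n'
After 7 (G): row=3 col=0 char='w'
After 8 (^): row=3 col=0 char='w'
After 9 (w): row=3 col=5 char='s'
After 10 (gg): row=0 col=0 char='s'

Answer: s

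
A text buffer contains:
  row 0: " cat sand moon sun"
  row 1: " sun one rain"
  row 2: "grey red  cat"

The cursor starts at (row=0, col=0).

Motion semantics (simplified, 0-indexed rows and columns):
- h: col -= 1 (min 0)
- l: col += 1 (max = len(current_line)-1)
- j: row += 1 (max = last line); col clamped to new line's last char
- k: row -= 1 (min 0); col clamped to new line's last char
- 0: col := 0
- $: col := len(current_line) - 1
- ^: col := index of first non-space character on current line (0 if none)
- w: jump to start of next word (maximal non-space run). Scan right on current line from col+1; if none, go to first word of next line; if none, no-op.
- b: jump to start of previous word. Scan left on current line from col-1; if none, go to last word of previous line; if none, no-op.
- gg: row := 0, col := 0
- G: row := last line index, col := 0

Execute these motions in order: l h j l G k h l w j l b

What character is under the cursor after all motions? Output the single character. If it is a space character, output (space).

After 1 (l): row=0 col=1 char='c'
After 2 (h): row=0 col=0 char='_'
After 3 (j): row=1 col=0 char='_'
After 4 (l): row=1 col=1 char='s'
After 5 (G): row=2 col=0 char='g'
After 6 (k): row=1 col=0 char='_'
After 7 (h): row=1 col=0 char='_'
After 8 (l): row=1 col=1 char='s'
After 9 (w): row=1 col=5 char='o'
After 10 (j): row=2 col=5 char='r'
After 11 (l): row=2 col=6 char='e'
After 12 (b): row=2 col=5 char='r'

Answer: r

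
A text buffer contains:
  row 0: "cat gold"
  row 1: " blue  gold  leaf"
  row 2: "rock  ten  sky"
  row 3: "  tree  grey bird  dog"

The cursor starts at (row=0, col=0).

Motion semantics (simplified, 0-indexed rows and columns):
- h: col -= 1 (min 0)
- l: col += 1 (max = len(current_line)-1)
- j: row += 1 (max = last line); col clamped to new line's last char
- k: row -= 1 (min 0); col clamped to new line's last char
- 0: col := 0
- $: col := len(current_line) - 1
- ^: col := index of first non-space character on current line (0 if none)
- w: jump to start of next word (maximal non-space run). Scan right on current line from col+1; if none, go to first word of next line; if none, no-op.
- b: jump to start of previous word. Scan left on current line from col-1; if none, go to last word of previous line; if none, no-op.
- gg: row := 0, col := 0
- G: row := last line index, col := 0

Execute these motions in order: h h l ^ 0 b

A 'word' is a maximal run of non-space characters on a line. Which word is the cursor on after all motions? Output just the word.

After 1 (h): row=0 col=0 char='c'
After 2 (h): row=0 col=0 char='c'
After 3 (l): row=0 col=1 char='a'
After 4 (^): row=0 col=0 char='c'
After 5 (0): row=0 col=0 char='c'
After 6 (b): row=0 col=0 char='c'

Answer: cat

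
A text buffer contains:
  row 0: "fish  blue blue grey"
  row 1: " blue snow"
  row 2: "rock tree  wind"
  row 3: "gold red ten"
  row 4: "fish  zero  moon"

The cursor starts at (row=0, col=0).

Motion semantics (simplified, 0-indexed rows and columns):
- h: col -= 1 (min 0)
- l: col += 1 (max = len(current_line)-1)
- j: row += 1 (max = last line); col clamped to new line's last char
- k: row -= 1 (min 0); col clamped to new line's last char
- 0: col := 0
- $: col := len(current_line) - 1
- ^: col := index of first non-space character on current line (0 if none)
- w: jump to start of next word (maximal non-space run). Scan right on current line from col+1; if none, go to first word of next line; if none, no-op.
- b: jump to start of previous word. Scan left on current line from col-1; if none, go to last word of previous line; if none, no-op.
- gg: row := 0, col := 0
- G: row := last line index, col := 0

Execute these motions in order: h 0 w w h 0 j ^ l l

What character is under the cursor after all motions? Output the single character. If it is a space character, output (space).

Answer: u

Derivation:
After 1 (h): row=0 col=0 char='f'
After 2 (0): row=0 col=0 char='f'
After 3 (w): row=0 col=6 char='b'
After 4 (w): row=0 col=11 char='b'
After 5 (h): row=0 col=10 char='_'
After 6 (0): row=0 col=0 char='f'
After 7 (j): row=1 col=0 char='_'
After 8 (^): row=1 col=1 char='b'
After 9 (l): row=1 col=2 char='l'
After 10 (l): row=1 col=3 char='u'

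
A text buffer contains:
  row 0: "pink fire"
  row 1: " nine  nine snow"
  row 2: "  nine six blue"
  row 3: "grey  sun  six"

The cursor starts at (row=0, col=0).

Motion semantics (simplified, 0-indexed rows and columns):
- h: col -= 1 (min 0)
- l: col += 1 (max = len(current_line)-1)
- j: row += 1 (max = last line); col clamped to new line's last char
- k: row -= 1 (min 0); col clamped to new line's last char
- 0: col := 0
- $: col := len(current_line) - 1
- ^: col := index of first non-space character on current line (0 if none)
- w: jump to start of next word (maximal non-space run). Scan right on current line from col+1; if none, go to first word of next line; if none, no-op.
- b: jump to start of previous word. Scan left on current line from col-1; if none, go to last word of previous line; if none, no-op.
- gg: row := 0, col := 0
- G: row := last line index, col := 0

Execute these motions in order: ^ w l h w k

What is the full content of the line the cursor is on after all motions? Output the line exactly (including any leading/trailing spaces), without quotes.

Answer: pink fire

Derivation:
After 1 (^): row=0 col=0 char='p'
After 2 (w): row=0 col=5 char='f'
After 3 (l): row=0 col=6 char='i'
After 4 (h): row=0 col=5 char='f'
After 5 (w): row=1 col=1 char='n'
After 6 (k): row=0 col=1 char='i'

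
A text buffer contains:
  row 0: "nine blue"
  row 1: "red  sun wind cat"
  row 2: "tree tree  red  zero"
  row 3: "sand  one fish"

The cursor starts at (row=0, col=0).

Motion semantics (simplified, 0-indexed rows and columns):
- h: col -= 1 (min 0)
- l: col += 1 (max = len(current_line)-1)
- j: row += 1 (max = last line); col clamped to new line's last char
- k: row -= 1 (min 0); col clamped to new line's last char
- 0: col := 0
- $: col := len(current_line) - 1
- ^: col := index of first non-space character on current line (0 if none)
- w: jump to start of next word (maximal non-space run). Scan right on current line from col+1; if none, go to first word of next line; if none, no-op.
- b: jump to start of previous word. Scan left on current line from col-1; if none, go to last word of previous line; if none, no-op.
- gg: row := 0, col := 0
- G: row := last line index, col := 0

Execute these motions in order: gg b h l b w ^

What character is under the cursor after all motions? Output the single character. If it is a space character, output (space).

Answer: n

Derivation:
After 1 (gg): row=0 col=0 char='n'
After 2 (b): row=0 col=0 char='n'
After 3 (h): row=0 col=0 char='n'
After 4 (l): row=0 col=1 char='i'
After 5 (b): row=0 col=0 char='n'
After 6 (w): row=0 col=5 char='b'
After 7 (^): row=0 col=0 char='n'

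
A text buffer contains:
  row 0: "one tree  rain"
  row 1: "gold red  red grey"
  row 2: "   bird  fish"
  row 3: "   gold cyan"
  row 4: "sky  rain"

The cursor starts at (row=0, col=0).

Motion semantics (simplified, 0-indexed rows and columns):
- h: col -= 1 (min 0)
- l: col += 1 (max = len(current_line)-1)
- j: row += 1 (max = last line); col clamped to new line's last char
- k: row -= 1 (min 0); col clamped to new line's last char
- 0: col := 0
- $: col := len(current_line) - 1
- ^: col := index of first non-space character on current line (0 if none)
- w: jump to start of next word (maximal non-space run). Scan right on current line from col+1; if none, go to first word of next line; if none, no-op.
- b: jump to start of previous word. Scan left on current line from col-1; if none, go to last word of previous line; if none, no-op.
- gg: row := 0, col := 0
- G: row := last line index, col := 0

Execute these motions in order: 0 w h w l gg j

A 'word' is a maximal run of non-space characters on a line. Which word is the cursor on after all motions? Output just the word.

After 1 (0): row=0 col=0 char='o'
After 2 (w): row=0 col=4 char='t'
After 3 (h): row=0 col=3 char='_'
After 4 (w): row=0 col=4 char='t'
After 5 (l): row=0 col=5 char='r'
After 6 (gg): row=0 col=0 char='o'
After 7 (j): row=1 col=0 char='g'

Answer: gold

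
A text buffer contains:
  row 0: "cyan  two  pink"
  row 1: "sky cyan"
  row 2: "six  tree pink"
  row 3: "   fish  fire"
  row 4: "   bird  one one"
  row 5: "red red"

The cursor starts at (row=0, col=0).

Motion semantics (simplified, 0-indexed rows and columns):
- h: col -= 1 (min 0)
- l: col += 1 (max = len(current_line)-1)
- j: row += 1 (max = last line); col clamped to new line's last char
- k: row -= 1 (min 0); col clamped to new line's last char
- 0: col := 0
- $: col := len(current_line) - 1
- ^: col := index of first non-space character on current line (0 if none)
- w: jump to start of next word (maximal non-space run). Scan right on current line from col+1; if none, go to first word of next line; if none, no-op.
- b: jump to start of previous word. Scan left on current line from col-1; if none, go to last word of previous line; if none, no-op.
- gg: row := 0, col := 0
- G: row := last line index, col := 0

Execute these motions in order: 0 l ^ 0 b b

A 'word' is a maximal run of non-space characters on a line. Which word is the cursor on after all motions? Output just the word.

After 1 (0): row=0 col=0 char='c'
After 2 (l): row=0 col=1 char='y'
After 3 (^): row=0 col=0 char='c'
After 4 (0): row=0 col=0 char='c'
After 5 (b): row=0 col=0 char='c'
After 6 (b): row=0 col=0 char='c'

Answer: cyan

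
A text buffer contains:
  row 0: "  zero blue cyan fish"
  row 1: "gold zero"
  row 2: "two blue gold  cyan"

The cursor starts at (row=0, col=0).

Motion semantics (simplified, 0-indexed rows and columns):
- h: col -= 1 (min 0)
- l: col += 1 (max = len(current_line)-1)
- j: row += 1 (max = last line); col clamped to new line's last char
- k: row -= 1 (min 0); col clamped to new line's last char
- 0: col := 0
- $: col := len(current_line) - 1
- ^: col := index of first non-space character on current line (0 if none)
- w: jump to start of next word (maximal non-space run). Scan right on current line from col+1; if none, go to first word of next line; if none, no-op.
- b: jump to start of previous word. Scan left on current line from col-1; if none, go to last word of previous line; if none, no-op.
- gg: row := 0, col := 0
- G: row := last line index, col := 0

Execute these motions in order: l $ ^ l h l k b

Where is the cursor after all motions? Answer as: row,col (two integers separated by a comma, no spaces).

After 1 (l): row=0 col=1 char='_'
After 2 ($): row=0 col=20 char='h'
After 3 (^): row=0 col=2 char='z'
After 4 (l): row=0 col=3 char='e'
After 5 (h): row=0 col=2 char='z'
After 6 (l): row=0 col=3 char='e'
After 7 (k): row=0 col=3 char='e'
After 8 (b): row=0 col=2 char='z'

Answer: 0,2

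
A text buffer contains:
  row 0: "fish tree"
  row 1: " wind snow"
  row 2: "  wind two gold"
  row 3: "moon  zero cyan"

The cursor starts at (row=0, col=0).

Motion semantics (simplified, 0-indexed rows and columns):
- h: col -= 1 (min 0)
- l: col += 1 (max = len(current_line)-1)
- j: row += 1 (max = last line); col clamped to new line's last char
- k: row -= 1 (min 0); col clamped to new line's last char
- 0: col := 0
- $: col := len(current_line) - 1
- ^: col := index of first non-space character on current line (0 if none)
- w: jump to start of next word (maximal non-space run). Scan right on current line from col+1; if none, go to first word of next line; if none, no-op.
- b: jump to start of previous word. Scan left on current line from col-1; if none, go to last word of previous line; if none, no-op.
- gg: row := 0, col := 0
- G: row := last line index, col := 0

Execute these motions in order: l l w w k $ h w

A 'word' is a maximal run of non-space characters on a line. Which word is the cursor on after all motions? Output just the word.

After 1 (l): row=0 col=1 char='i'
After 2 (l): row=0 col=2 char='s'
After 3 (w): row=0 col=5 char='t'
After 4 (w): row=1 col=1 char='w'
After 5 (k): row=0 col=1 char='i'
After 6 ($): row=0 col=8 char='e'
After 7 (h): row=0 col=7 char='e'
After 8 (w): row=1 col=1 char='w'

Answer: wind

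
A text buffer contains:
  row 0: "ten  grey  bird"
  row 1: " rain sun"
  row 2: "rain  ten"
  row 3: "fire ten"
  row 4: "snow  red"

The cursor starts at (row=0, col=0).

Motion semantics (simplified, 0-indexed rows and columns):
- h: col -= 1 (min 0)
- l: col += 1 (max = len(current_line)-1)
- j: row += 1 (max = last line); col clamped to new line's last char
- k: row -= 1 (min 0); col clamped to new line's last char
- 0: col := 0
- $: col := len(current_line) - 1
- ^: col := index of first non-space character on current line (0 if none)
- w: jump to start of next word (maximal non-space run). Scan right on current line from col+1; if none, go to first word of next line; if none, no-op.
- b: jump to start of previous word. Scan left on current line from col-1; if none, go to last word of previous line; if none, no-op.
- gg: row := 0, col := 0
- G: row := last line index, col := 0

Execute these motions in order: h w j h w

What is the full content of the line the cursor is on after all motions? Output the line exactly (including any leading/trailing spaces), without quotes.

Answer:  rain sun

Derivation:
After 1 (h): row=0 col=0 char='t'
After 2 (w): row=0 col=5 char='g'
After 3 (j): row=1 col=5 char='_'
After 4 (h): row=1 col=4 char='n'
After 5 (w): row=1 col=6 char='s'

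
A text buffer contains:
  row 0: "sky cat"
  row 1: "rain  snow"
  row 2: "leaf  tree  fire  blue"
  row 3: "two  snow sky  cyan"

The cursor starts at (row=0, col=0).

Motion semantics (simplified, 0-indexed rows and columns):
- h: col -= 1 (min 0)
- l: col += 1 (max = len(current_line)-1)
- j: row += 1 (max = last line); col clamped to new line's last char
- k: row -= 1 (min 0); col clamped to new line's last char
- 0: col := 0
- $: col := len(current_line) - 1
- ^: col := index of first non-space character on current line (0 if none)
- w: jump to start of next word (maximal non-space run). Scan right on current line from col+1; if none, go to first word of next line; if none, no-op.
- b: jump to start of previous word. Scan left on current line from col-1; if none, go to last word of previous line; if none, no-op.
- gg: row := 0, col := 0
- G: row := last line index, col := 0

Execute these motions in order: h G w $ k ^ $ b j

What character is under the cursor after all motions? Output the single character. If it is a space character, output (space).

After 1 (h): row=0 col=0 char='s'
After 2 (G): row=3 col=0 char='t'
After 3 (w): row=3 col=5 char='s'
After 4 ($): row=3 col=18 char='n'
After 5 (k): row=2 col=18 char='b'
After 6 (^): row=2 col=0 char='l'
After 7 ($): row=2 col=21 char='e'
After 8 (b): row=2 col=18 char='b'
After 9 (j): row=3 col=18 char='n'

Answer: n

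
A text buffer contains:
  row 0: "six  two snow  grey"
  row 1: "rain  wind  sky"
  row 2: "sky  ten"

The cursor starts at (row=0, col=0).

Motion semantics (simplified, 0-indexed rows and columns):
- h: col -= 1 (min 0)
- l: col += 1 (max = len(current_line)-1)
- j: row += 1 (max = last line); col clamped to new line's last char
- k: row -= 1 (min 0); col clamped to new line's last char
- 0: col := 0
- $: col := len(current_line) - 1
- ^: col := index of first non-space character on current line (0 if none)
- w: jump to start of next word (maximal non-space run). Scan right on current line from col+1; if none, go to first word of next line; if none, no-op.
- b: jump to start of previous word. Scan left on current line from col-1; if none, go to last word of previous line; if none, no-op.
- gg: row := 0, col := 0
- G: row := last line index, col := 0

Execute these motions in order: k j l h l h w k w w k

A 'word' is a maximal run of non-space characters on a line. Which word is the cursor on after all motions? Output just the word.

Answer: grey

Derivation:
After 1 (k): row=0 col=0 char='s'
After 2 (j): row=1 col=0 char='r'
After 3 (l): row=1 col=1 char='a'
After 4 (h): row=1 col=0 char='r'
After 5 (l): row=1 col=1 char='a'
After 6 (h): row=1 col=0 char='r'
After 7 (w): row=1 col=6 char='w'
After 8 (k): row=0 col=6 char='w'
After 9 (w): row=0 col=9 char='s'
After 10 (w): row=0 col=15 char='g'
After 11 (k): row=0 col=15 char='g'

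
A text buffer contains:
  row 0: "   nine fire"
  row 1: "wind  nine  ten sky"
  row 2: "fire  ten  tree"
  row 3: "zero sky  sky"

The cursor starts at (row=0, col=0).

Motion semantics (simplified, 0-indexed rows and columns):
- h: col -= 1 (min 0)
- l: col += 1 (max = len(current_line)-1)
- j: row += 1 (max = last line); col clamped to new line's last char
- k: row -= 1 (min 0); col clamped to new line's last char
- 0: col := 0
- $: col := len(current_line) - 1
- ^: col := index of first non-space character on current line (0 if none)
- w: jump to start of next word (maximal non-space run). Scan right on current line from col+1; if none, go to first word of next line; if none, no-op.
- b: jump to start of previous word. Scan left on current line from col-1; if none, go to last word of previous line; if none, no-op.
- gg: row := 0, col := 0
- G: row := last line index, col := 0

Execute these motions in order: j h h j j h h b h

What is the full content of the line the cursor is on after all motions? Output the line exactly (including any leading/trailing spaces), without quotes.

Answer: fire  ten  tree

Derivation:
After 1 (j): row=1 col=0 char='w'
After 2 (h): row=1 col=0 char='w'
After 3 (h): row=1 col=0 char='w'
After 4 (j): row=2 col=0 char='f'
After 5 (j): row=3 col=0 char='z'
After 6 (h): row=3 col=0 char='z'
After 7 (h): row=3 col=0 char='z'
After 8 (b): row=2 col=11 char='t'
After 9 (h): row=2 col=10 char='_'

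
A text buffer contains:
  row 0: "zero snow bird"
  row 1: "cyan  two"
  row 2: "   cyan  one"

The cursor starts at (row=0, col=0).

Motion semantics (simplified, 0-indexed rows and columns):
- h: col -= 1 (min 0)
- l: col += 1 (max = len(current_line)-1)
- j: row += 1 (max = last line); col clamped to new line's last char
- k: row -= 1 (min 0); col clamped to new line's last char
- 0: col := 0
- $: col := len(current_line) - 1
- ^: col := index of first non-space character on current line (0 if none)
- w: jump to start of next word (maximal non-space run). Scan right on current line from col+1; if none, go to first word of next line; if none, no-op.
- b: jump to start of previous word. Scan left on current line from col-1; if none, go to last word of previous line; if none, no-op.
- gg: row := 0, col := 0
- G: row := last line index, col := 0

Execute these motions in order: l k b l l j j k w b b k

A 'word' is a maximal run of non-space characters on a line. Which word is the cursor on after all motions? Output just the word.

After 1 (l): row=0 col=1 char='e'
After 2 (k): row=0 col=1 char='e'
After 3 (b): row=0 col=0 char='z'
After 4 (l): row=0 col=1 char='e'
After 5 (l): row=0 col=2 char='r'
After 6 (j): row=1 col=2 char='a'
After 7 (j): row=2 col=2 char='_'
After 8 (k): row=1 col=2 char='a'
After 9 (w): row=1 col=6 char='t'
After 10 (b): row=1 col=0 char='c'
After 11 (b): row=0 col=10 char='b'
After 12 (k): row=0 col=10 char='b'

Answer: bird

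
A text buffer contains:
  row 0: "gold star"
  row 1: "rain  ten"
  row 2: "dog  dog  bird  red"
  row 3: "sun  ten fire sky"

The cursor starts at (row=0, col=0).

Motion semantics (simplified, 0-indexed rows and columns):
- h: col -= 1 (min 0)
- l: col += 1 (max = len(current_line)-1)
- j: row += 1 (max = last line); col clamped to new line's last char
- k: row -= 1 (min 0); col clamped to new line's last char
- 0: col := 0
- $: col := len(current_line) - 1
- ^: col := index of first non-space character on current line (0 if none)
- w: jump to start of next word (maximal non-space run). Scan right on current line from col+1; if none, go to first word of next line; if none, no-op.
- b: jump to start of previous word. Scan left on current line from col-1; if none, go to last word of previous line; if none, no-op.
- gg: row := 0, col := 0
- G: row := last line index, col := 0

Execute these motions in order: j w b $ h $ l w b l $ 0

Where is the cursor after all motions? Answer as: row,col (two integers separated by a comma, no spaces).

After 1 (j): row=1 col=0 char='r'
After 2 (w): row=1 col=6 char='t'
After 3 (b): row=1 col=0 char='r'
After 4 ($): row=1 col=8 char='n'
After 5 (h): row=1 col=7 char='e'
After 6 ($): row=1 col=8 char='n'
After 7 (l): row=1 col=8 char='n'
After 8 (w): row=2 col=0 char='d'
After 9 (b): row=1 col=6 char='t'
After 10 (l): row=1 col=7 char='e'
After 11 ($): row=1 col=8 char='n'
After 12 (0): row=1 col=0 char='r'

Answer: 1,0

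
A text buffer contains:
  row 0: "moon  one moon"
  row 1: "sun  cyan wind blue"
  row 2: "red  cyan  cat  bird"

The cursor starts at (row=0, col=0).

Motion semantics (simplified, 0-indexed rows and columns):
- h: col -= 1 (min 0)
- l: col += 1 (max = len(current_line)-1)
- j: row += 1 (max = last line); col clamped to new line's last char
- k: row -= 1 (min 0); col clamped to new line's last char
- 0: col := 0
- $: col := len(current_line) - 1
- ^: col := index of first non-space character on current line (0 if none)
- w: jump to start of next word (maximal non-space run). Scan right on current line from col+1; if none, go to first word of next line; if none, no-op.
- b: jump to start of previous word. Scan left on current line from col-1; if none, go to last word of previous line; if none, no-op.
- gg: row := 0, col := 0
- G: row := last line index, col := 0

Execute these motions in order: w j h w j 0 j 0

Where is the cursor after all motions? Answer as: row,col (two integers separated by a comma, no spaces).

Answer: 2,0

Derivation:
After 1 (w): row=0 col=6 char='o'
After 2 (j): row=1 col=6 char='y'
After 3 (h): row=1 col=5 char='c'
After 4 (w): row=1 col=10 char='w'
After 5 (j): row=2 col=10 char='_'
After 6 (0): row=2 col=0 char='r'
After 7 (j): row=2 col=0 char='r'
After 8 (0): row=2 col=0 char='r'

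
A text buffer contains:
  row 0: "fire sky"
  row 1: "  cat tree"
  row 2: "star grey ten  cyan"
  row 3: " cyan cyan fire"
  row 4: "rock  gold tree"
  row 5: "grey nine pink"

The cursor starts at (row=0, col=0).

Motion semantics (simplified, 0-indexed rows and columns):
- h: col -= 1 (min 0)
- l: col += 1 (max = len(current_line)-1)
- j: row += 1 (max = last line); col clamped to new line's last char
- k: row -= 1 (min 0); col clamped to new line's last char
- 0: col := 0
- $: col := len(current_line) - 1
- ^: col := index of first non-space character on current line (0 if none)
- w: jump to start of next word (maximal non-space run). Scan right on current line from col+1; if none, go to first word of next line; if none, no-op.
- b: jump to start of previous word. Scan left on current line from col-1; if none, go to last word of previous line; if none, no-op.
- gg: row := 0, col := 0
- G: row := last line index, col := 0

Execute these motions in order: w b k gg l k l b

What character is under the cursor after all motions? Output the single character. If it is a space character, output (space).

Answer: f

Derivation:
After 1 (w): row=0 col=5 char='s'
After 2 (b): row=0 col=0 char='f'
After 3 (k): row=0 col=0 char='f'
After 4 (gg): row=0 col=0 char='f'
After 5 (l): row=0 col=1 char='i'
After 6 (k): row=0 col=1 char='i'
After 7 (l): row=0 col=2 char='r'
After 8 (b): row=0 col=0 char='f'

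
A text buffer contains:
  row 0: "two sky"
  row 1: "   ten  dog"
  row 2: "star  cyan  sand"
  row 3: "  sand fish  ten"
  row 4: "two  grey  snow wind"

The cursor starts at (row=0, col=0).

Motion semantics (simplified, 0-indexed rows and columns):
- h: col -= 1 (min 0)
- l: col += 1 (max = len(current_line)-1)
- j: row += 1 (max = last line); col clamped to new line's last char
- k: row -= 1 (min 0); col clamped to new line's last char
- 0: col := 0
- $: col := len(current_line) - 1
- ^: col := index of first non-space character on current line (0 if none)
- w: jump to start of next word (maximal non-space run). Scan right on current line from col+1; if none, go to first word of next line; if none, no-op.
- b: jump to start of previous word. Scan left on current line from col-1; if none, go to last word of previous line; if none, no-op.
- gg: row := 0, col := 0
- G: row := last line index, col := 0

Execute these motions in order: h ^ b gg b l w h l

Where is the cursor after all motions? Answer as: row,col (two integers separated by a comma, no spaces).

Answer: 0,4

Derivation:
After 1 (h): row=0 col=0 char='t'
After 2 (^): row=0 col=0 char='t'
After 3 (b): row=0 col=0 char='t'
After 4 (gg): row=0 col=0 char='t'
After 5 (b): row=0 col=0 char='t'
After 6 (l): row=0 col=1 char='w'
After 7 (w): row=0 col=4 char='s'
After 8 (h): row=0 col=3 char='_'
After 9 (l): row=0 col=4 char='s'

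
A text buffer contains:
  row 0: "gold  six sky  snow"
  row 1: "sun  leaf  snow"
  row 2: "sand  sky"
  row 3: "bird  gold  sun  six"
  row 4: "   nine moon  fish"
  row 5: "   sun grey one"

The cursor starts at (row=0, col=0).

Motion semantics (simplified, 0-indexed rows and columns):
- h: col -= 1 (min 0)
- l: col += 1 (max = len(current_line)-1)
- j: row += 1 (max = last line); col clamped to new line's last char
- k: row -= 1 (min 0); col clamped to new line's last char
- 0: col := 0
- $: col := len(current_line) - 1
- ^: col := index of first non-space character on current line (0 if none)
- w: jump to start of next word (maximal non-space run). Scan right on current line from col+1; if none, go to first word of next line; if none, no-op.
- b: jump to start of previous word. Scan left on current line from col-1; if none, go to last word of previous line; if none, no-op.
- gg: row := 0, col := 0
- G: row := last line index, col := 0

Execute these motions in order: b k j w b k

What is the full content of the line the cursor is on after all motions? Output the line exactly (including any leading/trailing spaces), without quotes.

After 1 (b): row=0 col=0 char='g'
After 2 (k): row=0 col=0 char='g'
After 3 (j): row=1 col=0 char='s'
After 4 (w): row=1 col=5 char='l'
After 5 (b): row=1 col=0 char='s'
After 6 (k): row=0 col=0 char='g'

Answer: gold  six sky  snow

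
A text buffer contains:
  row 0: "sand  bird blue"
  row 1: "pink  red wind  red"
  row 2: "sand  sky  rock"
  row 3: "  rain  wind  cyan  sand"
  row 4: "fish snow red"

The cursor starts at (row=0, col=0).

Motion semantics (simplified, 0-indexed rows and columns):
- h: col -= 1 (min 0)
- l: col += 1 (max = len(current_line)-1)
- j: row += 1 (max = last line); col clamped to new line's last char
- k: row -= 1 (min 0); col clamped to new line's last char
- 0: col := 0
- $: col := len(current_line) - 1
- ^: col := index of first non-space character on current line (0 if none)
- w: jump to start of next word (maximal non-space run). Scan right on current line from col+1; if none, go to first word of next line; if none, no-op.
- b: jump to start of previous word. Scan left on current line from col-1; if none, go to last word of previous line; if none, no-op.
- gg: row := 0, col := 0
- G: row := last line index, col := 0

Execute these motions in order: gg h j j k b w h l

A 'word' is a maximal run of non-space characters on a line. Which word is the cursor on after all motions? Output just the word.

After 1 (gg): row=0 col=0 char='s'
After 2 (h): row=0 col=0 char='s'
After 3 (j): row=1 col=0 char='p'
After 4 (j): row=2 col=0 char='s'
After 5 (k): row=1 col=0 char='p'
After 6 (b): row=0 col=11 char='b'
After 7 (w): row=1 col=0 char='p'
After 8 (h): row=1 col=0 char='p'
After 9 (l): row=1 col=1 char='i'

Answer: pink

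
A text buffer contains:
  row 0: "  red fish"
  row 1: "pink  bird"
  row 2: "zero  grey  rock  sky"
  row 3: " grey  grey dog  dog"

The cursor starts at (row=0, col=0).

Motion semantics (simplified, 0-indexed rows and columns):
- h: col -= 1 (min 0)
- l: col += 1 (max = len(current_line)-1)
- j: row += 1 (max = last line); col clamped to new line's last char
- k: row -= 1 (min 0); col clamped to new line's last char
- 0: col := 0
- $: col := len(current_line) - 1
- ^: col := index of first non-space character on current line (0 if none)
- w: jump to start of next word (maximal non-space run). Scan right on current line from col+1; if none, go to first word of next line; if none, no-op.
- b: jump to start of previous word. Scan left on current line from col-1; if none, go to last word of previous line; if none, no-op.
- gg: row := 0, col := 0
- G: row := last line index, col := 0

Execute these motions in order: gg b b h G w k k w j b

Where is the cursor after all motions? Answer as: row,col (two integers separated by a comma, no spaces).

After 1 (gg): row=0 col=0 char='_'
After 2 (b): row=0 col=0 char='_'
After 3 (b): row=0 col=0 char='_'
After 4 (h): row=0 col=0 char='_'
After 5 (G): row=3 col=0 char='_'
After 6 (w): row=3 col=1 char='g'
After 7 (k): row=2 col=1 char='e'
After 8 (k): row=1 col=1 char='i'
After 9 (w): row=1 col=6 char='b'
After 10 (j): row=2 col=6 char='g'
After 11 (b): row=2 col=0 char='z'

Answer: 2,0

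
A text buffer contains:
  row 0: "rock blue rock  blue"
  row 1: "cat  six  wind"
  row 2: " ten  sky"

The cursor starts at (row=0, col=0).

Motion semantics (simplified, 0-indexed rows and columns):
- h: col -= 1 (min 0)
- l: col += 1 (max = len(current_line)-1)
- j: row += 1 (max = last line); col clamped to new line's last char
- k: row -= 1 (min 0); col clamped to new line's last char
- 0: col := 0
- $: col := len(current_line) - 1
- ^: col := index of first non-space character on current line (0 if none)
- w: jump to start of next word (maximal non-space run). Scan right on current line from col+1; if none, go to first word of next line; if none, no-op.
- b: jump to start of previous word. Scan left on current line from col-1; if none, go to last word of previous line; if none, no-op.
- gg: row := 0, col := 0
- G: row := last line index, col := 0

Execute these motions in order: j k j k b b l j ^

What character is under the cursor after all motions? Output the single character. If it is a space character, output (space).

After 1 (j): row=1 col=0 char='c'
After 2 (k): row=0 col=0 char='r'
After 3 (j): row=1 col=0 char='c'
After 4 (k): row=0 col=0 char='r'
After 5 (b): row=0 col=0 char='r'
After 6 (b): row=0 col=0 char='r'
After 7 (l): row=0 col=1 char='o'
After 8 (j): row=1 col=1 char='a'
After 9 (^): row=1 col=0 char='c'

Answer: c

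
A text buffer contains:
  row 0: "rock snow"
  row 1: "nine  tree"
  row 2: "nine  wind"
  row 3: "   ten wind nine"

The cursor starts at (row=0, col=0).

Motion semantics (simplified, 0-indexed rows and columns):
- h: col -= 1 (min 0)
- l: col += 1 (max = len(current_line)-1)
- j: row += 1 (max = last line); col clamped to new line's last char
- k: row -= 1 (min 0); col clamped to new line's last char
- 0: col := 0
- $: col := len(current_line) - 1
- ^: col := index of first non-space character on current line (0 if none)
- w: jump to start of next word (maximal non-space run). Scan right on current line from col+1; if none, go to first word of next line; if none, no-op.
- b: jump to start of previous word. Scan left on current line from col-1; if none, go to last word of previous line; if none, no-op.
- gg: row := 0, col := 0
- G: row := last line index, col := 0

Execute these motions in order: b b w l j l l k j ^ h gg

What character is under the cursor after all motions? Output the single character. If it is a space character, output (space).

Answer: r

Derivation:
After 1 (b): row=0 col=0 char='r'
After 2 (b): row=0 col=0 char='r'
After 3 (w): row=0 col=5 char='s'
After 4 (l): row=0 col=6 char='n'
After 5 (j): row=1 col=6 char='t'
After 6 (l): row=1 col=7 char='r'
After 7 (l): row=1 col=8 char='e'
After 8 (k): row=0 col=8 char='w'
After 9 (j): row=1 col=8 char='e'
After 10 (^): row=1 col=0 char='n'
After 11 (h): row=1 col=0 char='n'
After 12 (gg): row=0 col=0 char='r'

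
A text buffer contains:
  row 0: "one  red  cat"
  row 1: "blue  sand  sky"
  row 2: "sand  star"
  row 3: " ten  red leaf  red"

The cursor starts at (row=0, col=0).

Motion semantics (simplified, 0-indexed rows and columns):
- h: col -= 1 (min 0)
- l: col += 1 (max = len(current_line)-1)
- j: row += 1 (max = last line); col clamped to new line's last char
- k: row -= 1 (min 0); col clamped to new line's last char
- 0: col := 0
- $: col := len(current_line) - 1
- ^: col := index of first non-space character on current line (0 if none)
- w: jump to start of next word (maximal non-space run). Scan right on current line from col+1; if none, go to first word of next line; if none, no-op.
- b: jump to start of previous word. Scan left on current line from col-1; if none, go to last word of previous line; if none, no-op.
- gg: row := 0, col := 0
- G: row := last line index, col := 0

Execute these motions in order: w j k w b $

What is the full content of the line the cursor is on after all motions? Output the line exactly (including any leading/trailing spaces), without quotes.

Answer: one  red  cat

Derivation:
After 1 (w): row=0 col=5 char='r'
After 2 (j): row=1 col=5 char='_'
After 3 (k): row=0 col=5 char='r'
After 4 (w): row=0 col=10 char='c'
After 5 (b): row=0 col=5 char='r'
After 6 ($): row=0 col=12 char='t'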